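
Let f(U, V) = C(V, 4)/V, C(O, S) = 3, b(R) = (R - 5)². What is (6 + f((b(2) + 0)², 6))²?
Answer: 169/4 ≈ 42.250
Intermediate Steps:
b(R) = (-5 + R)²
f(U, V) = 3/V
(6 + f((b(2) + 0)², 6))² = (6 + 3/6)² = (6 + 3*(⅙))² = (6 + ½)² = (13/2)² = 169/4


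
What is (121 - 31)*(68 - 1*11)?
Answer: 5130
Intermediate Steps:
(121 - 31)*(68 - 1*11) = 90*(68 - 11) = 90*57 = 5130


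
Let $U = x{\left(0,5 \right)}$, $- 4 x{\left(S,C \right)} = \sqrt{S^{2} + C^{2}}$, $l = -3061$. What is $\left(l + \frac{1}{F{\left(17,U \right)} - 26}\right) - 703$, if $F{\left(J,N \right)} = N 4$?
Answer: $- \frac{116685}{31} \approx -3764.0$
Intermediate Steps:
$x{\left(S,C \right)} = - \frac{\sqrt{C^{2} + S^{2}}}{4}$ ($x{\left(S,C \right)} = - \frac{\sqrt{S^{2} + C^{2}}}{4} = - \frac{\sqrt{C^{2} + S^{2}}}{4}$)
$U = - \frac{5}{4}$ ($U = - \frac{\sqrt{5^{2} + 0^{2}}}{4} = - \frac{\sqrt{25 + 0}}{4} = - \frac{\sqrt{25}}{4} = \left(- \frac{1}{4}\right) 5 = - \frac{5}{4} \approx -1.25$)
$F{\left(J,N \right)} = 4 N$
$\left(l + \frac{1}{F{\left(17,U \right)} - 26}\right) - 703 = \left(-3061 + \frac{1}{4 \left(- \frac{5}{4}\right) - 26}\right) - 703 = \left(-3061 + \frac{1}{-5 - 26}\right) - 703 = \left(-3061 + \frac{1}{-31}\right) - 703 = \left(-3061 - \frac{1}{31}\right) - 703 = - \frac{94892}{31} - 703 = - \frac{116685}{31}$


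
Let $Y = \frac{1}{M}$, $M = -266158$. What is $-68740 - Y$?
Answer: $- \frac{18295700919}{266158} \approx -68740.0$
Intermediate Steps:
$Y = - \frac{1}{266158}$ ($Y = \frac{1}{-266158} = - \frac{1}{266158} \approx -3.7572 \cdot 10^{-6}$)
$-68740 - Y = -68740 - - \frac{1}{266158} = -68740 + \frac{1}{266158} = - \frac{18295700919}{266158}$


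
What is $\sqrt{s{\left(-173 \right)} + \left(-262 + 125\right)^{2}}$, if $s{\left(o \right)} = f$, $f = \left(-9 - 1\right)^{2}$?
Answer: $\sqrt{18869} \approx 137.36$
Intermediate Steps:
$f = 100$ ($f = \left(-9 - 1\right)^{2} = \left(-10\right)^{2} = 100$)
$s{\left(o \right)} = 100$
$\sqrt{s{\left(-173 \right)} + \left(-262 + 125\right)^{2}} = \sqrt{100 + \left(-262 + 125\right)^{2}} = \sqrt{100 + \left(-137\right)^{2}} = \sqrt{100 + 18769} = \sqrt{18869}$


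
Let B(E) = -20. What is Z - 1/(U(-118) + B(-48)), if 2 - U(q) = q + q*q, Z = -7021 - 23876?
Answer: -427120127/13824 ≈ -30897.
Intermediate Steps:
Z = -30897
U(q) = 2 - q - q² (U(q) = 2 - (q + q*q) = 2 - (q + q²) = 2 + (-q - q²) = 2 - q - q²)
Z - 1/(U(-118) + B(-48)) = -30897 - 1/((2 - 1*(-118) - 1*(-118)²) - 20) = -30897 - 1/((2 + 118 - 1*13924) - 20) = -30897 - 1/((2 + 118 - 13924) - 20) = -30897 - 1/(-13804 - 20) = -30897 - 1/(-13824) = -30897 - 1*(-1/13824) = -30897 + 1/13824 = -427120127/13824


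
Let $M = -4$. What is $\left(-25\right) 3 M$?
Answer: $300$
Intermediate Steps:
$\left(-25\right) 3 M = \left(-25\right) 3 \left(-4\right) = \left(-75\right) \left(-4\right) = 300$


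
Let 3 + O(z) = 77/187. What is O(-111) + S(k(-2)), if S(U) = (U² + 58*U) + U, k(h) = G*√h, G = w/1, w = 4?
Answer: -588/17 + 236*I*√2 ≈ -34.588 + 333.75*I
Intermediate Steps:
G = 4 (G = 4/1 = 4*1 = 4)
O(z) = -44/17 (O(z) = -3 + 77/187 = -3 + 77*(1/187) = -3 + 7/17 = -44/17)
k(h) = 4*√h
S(U) = U² + 59*U
O(-111) + S(k(-2)) = -44/17 + (4*√(-2))*(59 + 4*√(-2)) = -44/17 + (4*(I*√2))*(59 + 4*(I*√2)) = -44/17 + (4*I*√2)*(59 + 4*I*√2) = -44/17 + 4*I*√2*(59 + 4*I*√2)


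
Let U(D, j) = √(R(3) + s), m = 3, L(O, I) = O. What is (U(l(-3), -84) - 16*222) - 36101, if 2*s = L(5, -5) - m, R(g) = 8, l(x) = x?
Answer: -39650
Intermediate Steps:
s = 1 (s = (5 - 1*3)/2 = (5 - 3)/2 = (½)*2 = 1)
U(D, j) = 3 (U(D, j) = √(8 + 1) = √9 = 3)
(U(l(-3), -84) - 16*222) - 36101 = (3 - 16*222) - 36101 = (3 - 1*3552) - 36101 = (3 - 3552) - 36101 = -3549 - 36101 = -39650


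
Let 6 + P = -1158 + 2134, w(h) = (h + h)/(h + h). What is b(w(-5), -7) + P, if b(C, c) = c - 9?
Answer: 954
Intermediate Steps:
w(h) = 1 (w(h) = (2*h)/((2*h)) = (2*h)*(1/(2*h)) = 1)
b(C, c) = -9 + c
P = 970 (P = -6 + (-1158 + 2134) = -6 + 976 = 970)
b(w(-5), -7) + P = (-9 - 7) + 970 = -16 + 970 = 954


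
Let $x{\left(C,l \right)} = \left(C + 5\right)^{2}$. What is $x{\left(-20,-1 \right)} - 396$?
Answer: $-171$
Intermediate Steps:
$x{\left(C,l \right)} = \left(5 + C\right)^{2}$
$x{\left(-20,-1 \right)} - 396 = \left(5 - 20\right)^{2} - 396 = \left(-15\right)^{2} - 396 = 225 - 396 = -171$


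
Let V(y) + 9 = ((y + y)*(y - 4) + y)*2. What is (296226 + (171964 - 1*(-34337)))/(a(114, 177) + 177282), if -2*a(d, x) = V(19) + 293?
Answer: 502527/176551 ≈ 2.8464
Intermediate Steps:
V(y) = -9 + 2*y + 4*y*(-4 + y) (V(y) = -9 + ((y + y)*(y - 4) + y)*2 = -9 + ((2*y)*(-4 + y) + y)*2 = -9 + (2*y*(-4 + y) + y)*2 = -9 + (y + 2*y*(-4 + y))*2 = -9 + (2*y + 4*y*(-4 + y)) = -9 + 2*y + 4*y*(-4 + y))
a(d, x) = -731 (a(d, x) = -((-9 - 14*19 + 4*19²) + 293)/2 = -((-9 - 266 + 4*361) + 293)/2 = -((-9 - 266 + 1444) + 293)/2 = -(1169 + 293)/2 = -½*1462 = -731)
(296226 + (171964 - 1*(-34337)))/(a(114, 177) + 177282) = (296226 + (171964 - 1*(-34337)))/(-731 + 177282) = (296226 + (171964 + 34337))/176551 = (296226 + 206301)*(1/176551) = 502527*(1/176551) = 502527/176551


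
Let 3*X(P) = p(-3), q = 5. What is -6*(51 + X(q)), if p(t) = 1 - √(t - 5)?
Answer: -308 + 4*I*√2 ≈ -308.0 + 5.6569*I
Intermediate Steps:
p(t) = 1 - √(-5 + t)
X(P) = ⅓ - 2*I*√2/3 (X(P) = (1 - √(-5 - 3))/3 = (1 - √(-8))/3 = (1 - 2*I*√2)/3 = ⅓ - 2*I*√2/3)
-6*(51 + X(q)) = -6*(51 + (⅓ - 2*I*√2/3)) = -6*(154/3 - 2*I*√2/3) = -308 + 4*I*√2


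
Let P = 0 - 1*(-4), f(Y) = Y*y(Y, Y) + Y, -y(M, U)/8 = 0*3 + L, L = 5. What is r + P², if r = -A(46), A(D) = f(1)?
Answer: 55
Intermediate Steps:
y(M, U) = -40 (y(M, U) = -8*(0*3 + 5) = -8*(0 + 5) = -8*5 = -40)
f(Y) = -39*Y (f(Y) = Y*(-40) + Y = -40*Y + Y = -39*Y)
P = 4 (P = 0 + 4 = 4)
A(D) = -39 (A(D) = -39*1 = -39)
r = 39 (r = -1*(-39) = 39)
r + P² = 39 + 4² = 39 + 16 = 55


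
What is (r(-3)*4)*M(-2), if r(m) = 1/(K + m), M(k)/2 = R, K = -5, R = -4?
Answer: 4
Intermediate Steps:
M(k) = -8 (M(k) = 2*(-4) = -8)
r(m) = 1/(-5 + m)
(r(-3)*4)*M(-2) = (4/(-5 - 3))*(-8) = (4/(-8))*(-8) = -1/8*4*(-8) = -1/2*(-8) = 4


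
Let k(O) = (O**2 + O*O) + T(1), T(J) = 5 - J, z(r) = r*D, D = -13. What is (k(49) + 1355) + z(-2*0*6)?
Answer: 6161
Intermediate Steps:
z(r) = -13*r (z(r) = r*(-13) = -13*r)
k(O) = 4 + 2*O**2 (k(O) = (O**2 + O*O) + (5 - 1*1) = (O**2 + O**2) + (5 - 1) = 2*O**2 + 4 = 4 + 2*O**2)
(k(49) + 1355) + z(-2*0*6) = ((4 + 2*49**2) + 1355) - 13*(-2*0)*6 = ((4 + 2*2401) + 1355) - 0*6 = ((4 + 4802) + 1355) - 13*0 = (4806 + 1355) + 0 = 6161 + 0 = 6161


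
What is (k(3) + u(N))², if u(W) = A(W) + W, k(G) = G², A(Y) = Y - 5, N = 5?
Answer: 196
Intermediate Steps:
A(Y) = -5 + Y
u(W) = -5 + 2*W (u(W) = (-5 + W) + W = -5 + 2*W)
(k(3) + u(N))² = (3² + (-5 + 2*5))² = (9 + (-5 + 10))² = (9 + 5)² = 14² = 196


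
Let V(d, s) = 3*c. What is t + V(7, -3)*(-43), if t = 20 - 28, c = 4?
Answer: -524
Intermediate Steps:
V(d, s) = 12 (V(d, s) = 3*4 = 12)
t = -8
t + V(7, -3)*(-43) = -8 + 12*(-43) = -8 - 516 = -524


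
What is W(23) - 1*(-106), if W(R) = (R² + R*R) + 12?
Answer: 1176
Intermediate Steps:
W(R) = 12 + 2*R² (W(R) = (R² + R²) + 12 = 2*R² + 12 = 12 + 2*R²)
W(23) - 1*(-106) = (12 + 2*23²) - 1*(-106) = (12 + 2*529) + 106 = (12 + 1058) + 106 = 1070 + 106 = 1176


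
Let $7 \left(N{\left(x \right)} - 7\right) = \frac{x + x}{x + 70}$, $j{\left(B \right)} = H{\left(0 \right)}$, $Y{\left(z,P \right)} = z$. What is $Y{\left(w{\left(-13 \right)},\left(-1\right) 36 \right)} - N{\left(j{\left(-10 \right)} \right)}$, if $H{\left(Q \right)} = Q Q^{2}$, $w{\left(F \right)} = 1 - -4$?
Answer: $-2$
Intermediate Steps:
$w{\left(F \right)} = 5$ ($w{\left(F \right)} = 1 + 4 = 5$)
$H{\left(Q \right)} = Q^{3}$
$j{\left(B \right)} = 0$ ($j{\left(B \right)} = 0^{3} = 0$)
$N{\left(x \right)} = 7 + \frac{2 x}{7 \left(70 + x\right)}$ ($N{\left(x \right)} = 7 + \frac{\left(x + x\right) \frac{1}{x + 70}}{7} = 7 + \frac{2 x \frac{1}{70 + x}}{7} = 7 + \frac{2 x}{7 \left(70 + x\right)}$)
$Y{\left(w{\left(-13 \right)},\left(-1\right) 36 \right)} - N{\left(j{\left(-10 \right)} \right)} = 5 - \frac{3430 + 51 \cdot 0}{7 \left(70 + 0\right)} = 5 - \frac{3430 + 0}{7 \cdot 70} = 5 - \frac{1}{7} \cdot \frac{1}{70} \cdot 3430 = 5 - 7 = -2$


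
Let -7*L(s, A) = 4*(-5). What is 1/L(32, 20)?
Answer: 7/20 ≈ 0.35000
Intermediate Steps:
L(s, A) = 20/7 (L(s, A) = -4*(-5)/7 = -⅐*(-20) = 20/7)
1/L(32, 20) = 1/(20/7) = 7/20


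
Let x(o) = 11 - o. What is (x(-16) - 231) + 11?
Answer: -193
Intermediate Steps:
(x(-16) - 231) + 11 = ((11 - 1*(-16)) - 231) + 11 = ((11 + 16) - 231) + 11 = (27 - 231) + 11 = -204 + 11 = -193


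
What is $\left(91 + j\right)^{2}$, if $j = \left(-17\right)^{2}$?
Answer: $144400$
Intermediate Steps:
$j = 289$
$\left(91 + j\right)^{2} = \left(91 + 289\right)^{2} = 380^{2} = 144400$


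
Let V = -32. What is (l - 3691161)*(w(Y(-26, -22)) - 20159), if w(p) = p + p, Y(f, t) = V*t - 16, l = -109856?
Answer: 71394502311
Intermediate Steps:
Y(f, t) = -16 - 32*t (Y(f, t) = -32*t - 16 = -16 - 32*t)
w(p) = 2*p
(l - 3691161)*(w(Y(-26, -22)) - 20159) = (-109856 - 3691161)*(2*(-16 - 32*(-22)) - 20159) = -3801017*(2*(-16 + 704) - 20159) = -3801017*(2*688 - 20159) = -3801017*(1376 - 20159) = -3801017*(-18783) = 71394502311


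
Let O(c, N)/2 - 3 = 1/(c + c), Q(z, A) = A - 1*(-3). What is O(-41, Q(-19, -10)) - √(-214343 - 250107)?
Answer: 245/41 - 5*I*√18578 ≈ 5.9756 - 681.51*I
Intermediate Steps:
Q(z, A) = 3 + A (Q(z, A) = A + 3 = 3 + A)
O(c, N) = 6 + 1/c (O(c, N) = 6 + 2/(c + c) = 6 + 2/((2*c)) = 6 + 2*(1/(2*c)) = 6 + 1/c)
O(-41, Q(-19, -10)) - √(-214343 - 250107) = (6 + 1/(-41)) - √(-214343 - 250107) = (6 - 1/41) - √(-464450) = 245/41 - 5*I*√18578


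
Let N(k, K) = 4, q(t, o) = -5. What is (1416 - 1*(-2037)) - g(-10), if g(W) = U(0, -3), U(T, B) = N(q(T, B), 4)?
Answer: 3449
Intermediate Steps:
U(T, B) = 4
g(W) = 4
(1416 - 1*(-2037)) - g(-10) = (1416 - 1*(-2037)) - 1*4 = (1416 + 2037) - 4 = 3453 - 4 = 3449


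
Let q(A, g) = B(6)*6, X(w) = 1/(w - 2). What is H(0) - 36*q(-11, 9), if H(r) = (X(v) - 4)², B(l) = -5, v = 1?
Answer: 1105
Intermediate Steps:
X(w) = 1/(-2 + w)
q(A, g) = -30 (q(A, g) = -5*6 = -30)
H(r) = 25 (H(r) = (1/(-2 + 1) - 4)² = (1/(-1) - 4)² = (-1 - 4)² = (-5)² = 25)
H(0) - 36*q(-11, 9) = 25 - 36*(-30) = 25 + 1080 = 1105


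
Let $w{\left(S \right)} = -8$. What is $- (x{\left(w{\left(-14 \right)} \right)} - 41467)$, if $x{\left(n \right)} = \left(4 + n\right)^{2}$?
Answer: $41451$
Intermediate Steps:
$- (x{\left(w{\left(-14 \right)} \right)} - 41467) = - (\left(4 - 8\right)^{2} - 41467) = - (\left(-4\right)^{2} - 41467) = - (16 - 41467) = \left(-1\right) \left(-41451\right) = 41451$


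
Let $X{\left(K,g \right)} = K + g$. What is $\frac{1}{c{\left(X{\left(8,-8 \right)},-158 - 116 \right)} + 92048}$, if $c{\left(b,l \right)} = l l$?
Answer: $\frac{1}{167124} \approx 5.9836 \cdot 10^{-6}$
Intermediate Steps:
$c{\left(b,l \right)} = l^{2}$
$\frac{1}{c{\left(X{\left(8,-8 \right)},-158 - 116 \right)} + 92048} = \frac{1}{\left(-158 - 116\right)^{2} + 92048} = \frac{1}{\left(-274\right)^{2} + 92048} = \frac{1}{75076 + 92048} = \frac{1}{167124}$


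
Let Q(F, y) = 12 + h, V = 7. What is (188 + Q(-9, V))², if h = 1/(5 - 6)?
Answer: 39601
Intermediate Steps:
h = -1 (h = 1/(-1) = -1)
Q(F, y) = 11 (Q(F, y) = 12 - 1 = 11)
(188 + Q(-9, V))² = (188 + 11)² = 199² = 39601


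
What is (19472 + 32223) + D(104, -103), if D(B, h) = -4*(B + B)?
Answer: 50863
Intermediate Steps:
D(B, h) = -8*B
(19472 + 32223) + D(104, -103) = (19472 + 32223) - 8*104 = 51695 - 832 = 50863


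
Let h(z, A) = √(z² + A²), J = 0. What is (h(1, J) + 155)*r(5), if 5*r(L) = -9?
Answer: -1404/5 ≈ -280.80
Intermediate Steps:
r(L) = -9/5 (r(L) = (⅕)*(-9) = -9/5)
h(z, A) = √(A² + z²)
(h(1, J) + 155)*r(5) = (√(0² + 1²) + 155)*(-9/5) = (√(0 + 1) + 155)*(-9/5) = (√1 + 155)*(-9/5) = (1 + 155)*(-9/5) = 156*(-9/5) = -1404/5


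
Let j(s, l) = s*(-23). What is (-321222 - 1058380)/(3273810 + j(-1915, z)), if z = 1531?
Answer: -1379602/3317855 ≈ -0.41581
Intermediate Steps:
j(s, l) = -23*s
(-321222 - 1058380)/(3273810 + j(-1915, z)) = (-321222 - 1058380)/(3273810 - 23*(-1915)) = -1379602/(3273810 + 44045) = -1379602/3317855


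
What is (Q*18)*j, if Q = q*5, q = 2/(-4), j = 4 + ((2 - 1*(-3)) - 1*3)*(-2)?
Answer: 0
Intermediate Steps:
j = 0 (j = 4 + ((2 + 3) - 3)*(-2) = 4 + (5 - 3)*(-2) = 4 + 2*(-2) = 4 - 4 = 0)
q = -1/2 (q = 2*(-1/4) = -1/2 ≈ -0.50000)
Q = -5/2 (Q = -1/2*5 = -5/2 ≈ -2.5000)
(Q*18)*j = -5/2*18*0 = -45*0 = 0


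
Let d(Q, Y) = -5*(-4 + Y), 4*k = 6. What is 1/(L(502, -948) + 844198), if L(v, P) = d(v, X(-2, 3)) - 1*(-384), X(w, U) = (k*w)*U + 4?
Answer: 1/844627 ≈ 1.1840e-6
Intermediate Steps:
k = 3/2 (k = (1/4)*6 = 3/2 ≈ 1.5000)
X(w, U) = 4 + 3*U*w/2 (X(w, U) = (3*w/2)*U + 4 = 3*U*w/2 + 4 = 4 + 3*U*w/2)
d(Q, Y) = 20 - 5*Y
L(v, P) = 429 (L(v, P) = (20 - 5*(4 + (3/2)*3*(-2))) - 1*(-384) = (20 - 5*(4 - 9)) + 384 = (20 - 5*(-5)) + 384 = (20 + 25) + 384 = 45 + 384 = 429)
1/(L(502, -948) + 844198) = 1/(429 + 844198) = 1/844627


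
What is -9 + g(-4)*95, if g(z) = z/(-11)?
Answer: 281/11 ≈ 25.545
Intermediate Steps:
g(z) = -z/11 (g(z) = z*(-1/11) = -z/11)
-9 + g(-4)*95 = -9 - 1/11*(-4)*95 = -9 + (4/11)*95 = -9 + 380/11 = 281/11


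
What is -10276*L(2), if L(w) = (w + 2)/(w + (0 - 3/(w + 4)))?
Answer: -82208/3 ≈ -27403.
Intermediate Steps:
L(w) = (2 + w)/(w - 3/(4 + w)) (L(w) = (2 + w)/(w + (0 - 3/(4 + w))) = (2 + w)/(w - 3/(4 + w)))
-10276*L(2) = -10276*(8 + 2² + 6*2)/(-3 + 2² + 4*2) = -10276*(8 + 4 + 12)/(-3 + 4 + 8) = -10276*24/9 = -10276*8/3 = -82208/3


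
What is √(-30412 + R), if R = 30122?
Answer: I*√290 ≈ 17.029*I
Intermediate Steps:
√(-30412 + R) = √(-30412 + 30122) = √(-290) = I*√290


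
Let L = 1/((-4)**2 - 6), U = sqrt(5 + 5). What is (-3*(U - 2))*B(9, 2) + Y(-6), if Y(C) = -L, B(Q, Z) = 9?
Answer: 539/10 - 27*sqrt(10) ≈ -31.482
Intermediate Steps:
U = sqrt(10) ≈ 3.1623
L = 1/10 (L = 1/(16 - 6) = 1/10 ≈ 0.10000)
Y(C) = -1/10 (Y(C) = -1*1/10 = -1/10)
(-3*(U - 2))*B(9, 2) + Y(-6) = -3*(sqrt(10) - 2)*9 - 1/10 = -3*(-2 + sqrt(10))*9 - 1/10 = (6 - 3*sqrt(10))*9 - 1/10 = (54 - 27*sqrt(10)) - 1/10 = 539/10 - 27*sqrt(10)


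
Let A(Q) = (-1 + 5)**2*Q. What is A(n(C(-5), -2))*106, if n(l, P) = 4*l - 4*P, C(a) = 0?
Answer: 13568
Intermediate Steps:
n(l, P) = -4*P + 4*l
A(Q) = 16*Q (A(Q) = 4**2*Q = 16*Q)
A(n(C(-5), -2))*106 = (16*(-4*(-2) + 4*0))*106 = (16*(8 + 0))*106 = (16*8)*106 = 128*106 = 13568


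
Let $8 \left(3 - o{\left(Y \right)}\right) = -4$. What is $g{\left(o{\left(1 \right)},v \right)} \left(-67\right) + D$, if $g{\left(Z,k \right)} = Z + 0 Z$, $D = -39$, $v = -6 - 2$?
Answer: $- \frac{547}{2} \approx -273.5$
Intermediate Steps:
$v = -8$
$o{\left(Y \right)} = \frac{7}{2}$ ($o{\left(Y \right)} = 3 - - \frac{1}{2} = 3 + \frac{1}{2} = \frac{7}{2}$)
$g{\left(Z,k \right)} = Z$ ($g{\left(Z,k \right)} = Z + 0 = Z$)
$g{\left(o{\left(1 \right)},v \right)} \left(-67\right) + D = \frac{7}{2} \left(-67\right) - 39 = - \frac{469}{2} - 39 = - \frac{547}{2}$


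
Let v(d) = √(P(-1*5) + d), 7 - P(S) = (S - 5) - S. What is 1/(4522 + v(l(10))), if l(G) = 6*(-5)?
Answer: 2261/10224251 - 3*I*√2/20448502 ≈ 0.00022114 - 2.0748e-7*I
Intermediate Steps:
P(S) = 12 (P(S) = 7 - ((S - 5) - S) = 7 - ((-5 + S) - S) = 7 - 1*(-5) = 7 + 5 = 12)
l(G) = -30
v(d) = √(12 + d)
1/(4522 + v(l(10))) = 1/(4522 + √(12 - 30)) = 1/(4522 + √(-18)) = 1/(4522 + 3*I*√2)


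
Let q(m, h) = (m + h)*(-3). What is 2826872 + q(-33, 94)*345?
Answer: 2763737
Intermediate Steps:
q(m, h) = -3*h - 3*m (q(m, h) = (h + m)*(-3) = -3*h - 3*m)
2826872 + q(-33, 94)*345 = 2826872 + (-3*94 - 3*(-33))*345 = 2826872 + (-282 + 99)*345 = 2826872 - 183*345 = 2826872 - 63135 = 2763737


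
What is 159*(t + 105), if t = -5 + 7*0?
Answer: 15900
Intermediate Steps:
t = -5 (t = -5 + 0 = -5)
159*(t + 105) = 159*(-5 + 105) = 159*100 = 15900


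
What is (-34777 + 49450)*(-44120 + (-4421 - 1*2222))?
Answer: -744845499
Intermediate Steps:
(-34777 + 49450)*(-44120 + (-4421 - 1*2222)) = 14673*(-44120 + (-4421 - 2222)) = 14673*(-44120 - 6643) = 14673*(-50763) = -744845499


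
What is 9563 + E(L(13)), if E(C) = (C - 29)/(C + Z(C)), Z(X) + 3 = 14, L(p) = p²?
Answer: 86074/9 ≈ 9563.8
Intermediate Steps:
Z(X) = 11 (Z(X) = -3 + 14 = 11)
E(C) = (-29 + C)/(11 + C) (E(C) = (C - 29)/(C + 11) = (-29 + C)/(11 + C))
9563 + E(L(13)) = 9563 + (-29 + 13²)/(11 + 13²) = 9563 + (-29 + 169)/(11 + 169) = 9563 + 140/180 = 9563 + (1/180)*140 = 9563 + 7/9 = 86074/9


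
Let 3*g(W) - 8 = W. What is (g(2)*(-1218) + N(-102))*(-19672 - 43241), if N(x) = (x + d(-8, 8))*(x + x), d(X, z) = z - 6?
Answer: -1027998420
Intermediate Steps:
g(W) = 8/3 + W/3
d(X, z) = -6 + z
N(x) = 2*x*(2 + x) (N(x) = (x + (-6 + 8))*(x + x) = (x + 2)*(2*x) = (2 + x)*(2*x) = 2*x*(2 + x))
(g(2)*(-1218) + N(-102))*(-19672 - 43241) = ((8/3 + (1/3)*2)*(-1218) + 2*(-102)*(2 - 102))*(-19672 - 43241) = ((8/3 + 2/3)*(-1218) + 2*(-102)*(-100))*(-62913) = ((10/3)*(-1218) + 20400)*(-62913) = (-4060 + 20400)*(-62913) = 16340*(-62913) = -1027998420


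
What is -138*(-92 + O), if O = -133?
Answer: 31050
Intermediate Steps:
-138*(-92 + O) = -138*(-92 - 133) = -138*(-225) = 31050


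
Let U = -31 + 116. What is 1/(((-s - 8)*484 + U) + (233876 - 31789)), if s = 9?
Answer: 1/193944 ≈ 5.1561e-6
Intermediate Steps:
U = 85
1/(((-s - 8)*484 + U) + (233876 - 31789)) = 1/(((-1*9 - 8)*484 + 85) + (233876 - 31789)) = 1/(((-9 - 8)*484 + 85) + 202087) = 1/((-17*484 + 85) + 202087) = 1/((-8228 + 85) + 202087) = 1/(-8143 + 202087) = 1/193944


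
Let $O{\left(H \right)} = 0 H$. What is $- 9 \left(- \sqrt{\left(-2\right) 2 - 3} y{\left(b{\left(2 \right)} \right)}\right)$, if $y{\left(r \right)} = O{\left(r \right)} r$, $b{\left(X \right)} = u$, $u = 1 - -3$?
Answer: $0$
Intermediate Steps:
$O{\left(H \right)} = 0$
$u = 4$ ($u = 1 + 3 = 4$)
$b{\left(X \right)} = 4$
$y{\left(r \right)} = 0$ ($y{\left(r \right)} = 0 r = 0$)
$- 9 \left(- \sqrt{\left(-2\right) 2 - 3} y{\left(b{\left(2 \right)} \right)}\right) = - 9 \left(- \sqrt{\left(-2\right) 2 - 3} \cdot 0\right) = - 9 \left(- \sqrt{-4 - 3} \cdot 0\right) = - 9 \left(- \sqrt{-7} \cdot 0\right) = - 9 \left(- i \sqrt{7} \cdot 0\right) = - 9 \left(\left(-1\right) 0\right) = \left(-9\right) 0 = 0$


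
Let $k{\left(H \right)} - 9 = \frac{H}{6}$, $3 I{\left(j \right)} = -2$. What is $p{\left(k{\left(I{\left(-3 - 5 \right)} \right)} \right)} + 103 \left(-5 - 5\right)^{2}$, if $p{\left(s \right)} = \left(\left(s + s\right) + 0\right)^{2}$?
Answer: $\frac{859900}{81} \approx 10616.0$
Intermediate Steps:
$I{\left(j \right)} = - \frac{2}{3}$ ($I{\left(j \right)} = \frac{1}{3} \left(-2\right) = - \frac{2}{3}$)
$k{\left(H \right)} = 9 + \frac{H}{6}$
$p{\left(s \right)} = 4 s^{2}$ ($p{\left(s \right)} = \left(2 s + 0\right)^{2} = \left(2 s\right)^{2} = 4 s^{2}$)
$p{\left(k{\left(I{\left(-3 - 5 \right)} \right)} \right)} + 103 \left(-5 - 5\right)^{2} = 4 \left(9 + \frac{1}{6} \left(- \frac{2}{3}\right)\right)^{2} + 103 \left(-5 - 5\right)^{2} = 4 \left(9 - \frac{1}{9}\right)^{2} + 103 \left(-10\right)^{2} = 4 \left(\frac{80}{9}\right)^{2} + 103 \cdot 100 = 4 \cdot \frac{6400}{81} + 10300 = \frac{25600}{81} + 10300 = \frac{859900}{81}$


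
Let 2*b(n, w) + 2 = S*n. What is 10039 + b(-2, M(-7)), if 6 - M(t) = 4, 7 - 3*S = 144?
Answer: 30251/3 ≈ 10084.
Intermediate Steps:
S = -137/3 (S = 7/3 - ⅓*144 = 7/3 - 48 = -137/3 ≈ -45.667)
M(t) = 2 (M(t) = 6 - 1*4 = 6 - 4 = 2)
b(n, w) = -1 - 137*n/6 (b(n, w) = -1 + (-137*n/3)/2 = -1 - 137*n/6)
10039 + b(-2, M(-7)) = 10039 + (-1 - 137/6*(-2)) = 10039 + (-1 + 137/3) = 10039 + 134/3 = 30251/3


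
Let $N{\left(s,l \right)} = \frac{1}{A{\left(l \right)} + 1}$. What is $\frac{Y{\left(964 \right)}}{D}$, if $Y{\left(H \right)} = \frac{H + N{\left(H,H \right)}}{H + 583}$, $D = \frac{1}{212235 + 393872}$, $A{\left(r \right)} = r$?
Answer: $\frac{563837703927}{1492855} \approx 3.7769 \cdot 10^{5}$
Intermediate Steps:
$D = \frac{1}{606107} \approx 1.6499 \cdot 10^{-6}$
$N{\left(s,l \right)} = \frac{1}{1 + l}$ ($N{\left(s,l \right)} = \frac{1}{l + 1} = \frac{1}{1 + l}$)
$Y{\left(H \right)} = \frac{H + \frac{1}{1 + H}}{583 + H}$ ($Y{\left(H \right)} = \frac{H + \frac{1}{1 + H}}{H + 583} = \frac{H + \frac{1}{1 + H}}{583 + H}$)
$\frac{Y{\left(964 \right)}}{D} = \frac{1 + 964 \left(1 + 964\right)}{\left(1 + 964\right) \left(583 + 964\right)} \frac{1}{\frac{1}{606107}} = \frac{1 + 964 \cdot 965}{965 \cdot 1547} \cdot 606107 = \frac{1}{965} \cdot \frac{1}{1547} \left(1 + 930260\right) 606107 = \frac{1}{965} \cdot \frac{1}{1547} \cdot 930261 \cdot 606107 = \frac{930261}{1492855} \cdot 606107 = \frac{563837703927}{1492855}$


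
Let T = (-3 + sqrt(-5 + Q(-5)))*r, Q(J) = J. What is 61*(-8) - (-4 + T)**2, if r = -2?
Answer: -452 + 8*I*sqrt(10) ≈ -452.0 + 25.298*I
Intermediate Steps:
T = 6 - 2*I*sqrt(10) (T = (-3 + sqrt(-5 - 5))*(-2) = (-3 + sqrt(-10))*(-2) = (-3 + I*sqrt(10))*(-2) = 6 - 2*I*sqrt(10) ≈ 6.0 - 6.3246*I)
61*(-8) - (-4 + T)**2 = 61*(-8) - (-4 + (6 - 2*I*sqrt(10)))**2 = -488 - (2 - 2*I*sqrt(10))**2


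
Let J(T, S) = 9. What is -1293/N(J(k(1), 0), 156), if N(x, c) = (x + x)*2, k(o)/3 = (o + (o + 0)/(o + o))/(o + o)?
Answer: -431/12 ≈ -35.917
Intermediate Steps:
k(o) = 3*(½ + o)/(2*o) (k(o) = 3*((o + (o + 0)/(o + o))/(o + o)) = 3*((o + o/((2*o)))/((2*o))) = 3*((o + o*(1/(2*o)))*(1/(2*o))) = 3*((o + ½)*(1/(2*o))) = 3*((½ + o)*(1/(2*o))) = 3*((½ + o)/(2*o)) = 3*(½ + o)/(2*o))
N(x, c) = 4*x (N(x, c) = (2*x)*2 = 4*x)
-1293/N(J(k(1), 0), 156) = -1293/(4*9) = -1293/36 = -1293*1/36 = -431/12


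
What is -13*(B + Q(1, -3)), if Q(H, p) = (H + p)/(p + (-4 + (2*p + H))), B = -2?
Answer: 143/6 ≈ 23.833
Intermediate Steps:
Q(H, p) = (H + p)/(-4 + H + 3*p) (Q(H, p) = (H + p)/(p + (-4 + (H + 2*p))) = (H + p)/(p + (-4 + H + 2*p)) = (H + p)/(-4 + H + 3*p))
-13*(B + Q(1, -3)) = -13*(-2 + (1 - 3)/(-4 + 1 + 3*(-3))) = -13*(-2 - 2/(-4 + 1 - 9)) = -13*(-2 - 2/(-12)) = -13*(-2 - 1/12*(-2)) = -13*(-2 + 1/6) = -13*(-11/6) = 143/6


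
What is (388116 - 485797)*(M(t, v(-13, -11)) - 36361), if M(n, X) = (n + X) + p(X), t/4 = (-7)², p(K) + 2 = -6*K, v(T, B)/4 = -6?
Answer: 3521107007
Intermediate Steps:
v(T, B) = -24 (v(T, B) = 4*(-6) = -24)
p(K) = -2 - 6*K
t = 196 (t = 4*(-7)² = 4*49 = 196)
M(n, X) = -2 + n - 5*X (M(n, X) = (n + X) + (-2 - 6*X) = (X + n) + (-2 - 6*X) = -2 + n - 5*X)
(388116 - 485797)*(M(t, v(-13, -11)) - 36361) = (388116 - 485797)*((-2 + 196 - 5*(-24)) - 36361) = -97681*((-2 + 196 + 120) - 36361) = -97681*(314 - 36361) = -97681*(-36047) = 3521107007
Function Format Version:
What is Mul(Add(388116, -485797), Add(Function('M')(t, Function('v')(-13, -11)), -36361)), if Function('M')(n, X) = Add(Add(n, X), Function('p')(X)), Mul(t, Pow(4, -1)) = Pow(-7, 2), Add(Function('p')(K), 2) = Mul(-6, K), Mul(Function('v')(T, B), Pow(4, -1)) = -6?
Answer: 3521107007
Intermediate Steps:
Function('v')(T, B) = -24 (Function('v')(T, B) = Mul(4, -6) = -24)
Function('p')(K) = Add(-2, Mul(-6, K))
t = 196 (t = Mul(4, Pow(-7, 2)) = Mul(4, 49) = 196)
Function('M')(n, X) = Add(-2, n, Mul(-5, X)) (Function('M')(n, X) = Add(Add(n, X), Add(-2, Mul(-6, X))) = Add(Add(X, n), Add(-2, Mul(-6, X))) = Add(-2, n, Mul(-5, X)))
Mul(Add(388116, -485797), Add(Function('M')(t, Function('v')(-13, -11)), -36361)) = Mul(Add(388116, -485797), Add(Add(-2, 196, Mul(-5, -24)), -36361)) = Mul(-97681, Add(Add(-2, 196, 120), -36361)) = Mul(-97681, Add(314, -36361)) = Mul(-97681, -36047) = 3521107007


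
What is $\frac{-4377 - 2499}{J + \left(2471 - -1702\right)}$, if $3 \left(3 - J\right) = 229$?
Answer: $- \frac{20628}{12299} \approx -1.6772$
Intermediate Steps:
$J = - \frac{220}{3}$ ($J = 3 - \frac{229}{3} = - \frac{220}{3} \approx -73.333$)
$\frac{-4377 - 2499}{J + \left(2471 - -1702\right)} = \frac{-4377 - 2499}{- \frac{220}{3} + \left(2471 - -1702\right)} = - \frac{6876}{- \frac{220}{3} + \left(2471 + 1702\right)} = - \frac{6876}{- \frac{220}{3} + 4173} = - \frac{6876}{\frac{12299}{3}} = \left(-6876\right) \frac{3}{12299} = - \frac{20628}{12299}$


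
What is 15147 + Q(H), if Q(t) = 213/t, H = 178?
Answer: 2696379/178 ≈ 15148.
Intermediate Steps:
15147 + Q(H) = 15147 + 213/178 = 2696379/178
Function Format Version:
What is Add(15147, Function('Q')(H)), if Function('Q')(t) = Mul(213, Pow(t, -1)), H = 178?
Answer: Rational(2696379, 178) ≈ 15148.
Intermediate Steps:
Add(15147, Function('Q')(H)) = Add(15147, Mul(213, Pow(178, -1))) = Add(15147, Mul(213, Rational(1, 178))) = Add(15147, Rational(213, 178)) = Rational(2696379, 178)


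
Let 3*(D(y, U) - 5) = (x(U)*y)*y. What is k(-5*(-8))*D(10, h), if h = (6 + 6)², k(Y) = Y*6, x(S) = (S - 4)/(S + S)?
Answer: 45800/9 ≈ 5088.9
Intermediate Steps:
x(S) = (-4 + S)/(2*S) (x(S) = (-4 + S)/((2*S)) = (-4 + S)*(1/(2*S)) = (-4 + S)/(2*S))
k(Y) = 6*Y
h = 144 (h = 12² = 144)
D(y, U) = 5 + y²*(-4 + U)/(6*U) (D(y, U) = 5 + ((((-4 + U)/(2*U))*y)*y)/3 = 5 + ((y*(-4 + U)/(2*U))*y)/3 = 5 + (y²*(-4 + U)/(2*U))/3 = 5 + y²*(-4 + U)/(6*U))
k(-5*(-8))*D(10, h) = (6*(-5*(-8)))*((⅙)*(30*144 + 10²*(-4 + 144))/144) = (6*40)*((⅙)*(1/144)*(4320 + 100*140)) = 240*((⅙)*(1/144)*(4320 + 14000)) = 240*((⅙)*(1/144)*18320) = 240*(1145/54) = 45800/9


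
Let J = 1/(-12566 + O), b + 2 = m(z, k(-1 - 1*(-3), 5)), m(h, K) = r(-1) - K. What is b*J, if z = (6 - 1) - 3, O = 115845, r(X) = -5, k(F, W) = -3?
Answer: -4/103279 ≈ -3.8730e-5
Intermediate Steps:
z = 2 (z = 5 - 3 = 2)
m(h, K) = -5 - K
b = -4 (b = -2 + (-5 - 1*(-3)) = -2 + (-5 + 3) = -2 - 2 = -4)
J = 1/103279 (J = 1/(-12566 + 115845) = 1/103279 ≈ 9.6825e-6)
b*J = -4*1/103279 = -4/103279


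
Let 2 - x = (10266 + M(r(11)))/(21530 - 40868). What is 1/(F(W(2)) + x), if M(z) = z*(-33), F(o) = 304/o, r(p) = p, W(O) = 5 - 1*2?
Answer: 19338/2008163 ≈ 0.0096297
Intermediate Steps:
W(O) = 3 (W(O) = 5 - 2 = 3)
M(z) = -33*z
x = 16193/6446 (x = 2 - (10266 - 33*11)/(21530 - 40868) = 2 - (10266 - 363)/(-19338) = 2 - 9903*(-1)/19338 = 2 - 1*(-3301/6446) = 2 + 3301/6446 = 16193/6446 ≈ 2.5121)
1/(F(W(2)) + x) = 1/(304/3 + 16193/6446) = 1/(2008163/19338) = 19338/2008163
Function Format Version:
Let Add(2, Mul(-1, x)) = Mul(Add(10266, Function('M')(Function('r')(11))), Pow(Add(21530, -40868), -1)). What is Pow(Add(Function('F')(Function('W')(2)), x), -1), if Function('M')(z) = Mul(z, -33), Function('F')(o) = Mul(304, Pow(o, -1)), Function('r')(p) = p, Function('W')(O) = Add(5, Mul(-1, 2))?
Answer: Rational(19338, 2008163) ≈ 0.0096297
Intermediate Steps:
Function('W')(O) = 3 (Function('W')(O) = Add(5, -2) = 3)
Function('M')(z) = Mul(-33, z)
x = Rational(16193, 6446) (x = Add(2, Mul(-1, Mul(Add(10266, Mul(-33, 11)), Pow(Add(21530, -40868), -1)))) = Add(2, Mul(-1, Mul(Add(10266, -363), Pow(-19338, -1)))) = Add(2, Mul(-1, Mul(9903, Rational(-1, 19338)))) = Add(2, Mul(-1, Rational(-3301, 6446))) = Add(2, Rational(3301, 6446)) = Rational(16193, 6446) ≈ 2.5121)
Pow(Add(Function('F')(Function('W')(2)), x), -1) = Pow(Add(Mul(304, Pow(3, -1)), Rational(16193, 6446)), -1) = Pow(Add(Mul(304, Rational(1, 3)), Rational(16193, 6446)), -1) = Pow(Add(Rational(304, 3), Rational(16193, 6446)), -1) = Pow(Rational(2008163, 19338), -1) = Rational(19338, 2008163)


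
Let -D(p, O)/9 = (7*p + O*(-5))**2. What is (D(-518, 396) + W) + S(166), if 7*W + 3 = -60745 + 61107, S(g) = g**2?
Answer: -1979722617/7 ≈ -2.8282e+8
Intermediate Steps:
W = 359/7 (W = -3/7 + (-60745 + 61107)/7 = -3/7 + (1/7)*362 = -3/7 + 362/7 = 359/7 ≈ 51.286)
D(p, O) = -9*(-5*O + 7*p)**2 (D(p, O) = -9*(7*p + O*(-5))**2 = -9*(7*p - 5*O)**2 = -9*(-5*O + 7*p)**2)
(D(-518, 396) + W) + S(166) = (-9*(-7*(-518) + 5*396)**2 + 359/7) + 166**2 = (-9*(3626 + 1980)**2 + 359/7) + 27556 = (-9*5606**2 + 359/7) + 27556 = (-9*31427236 + 359/7) + 27556 = (-282845124 + 359/7) + 27556 = -1979915509/7 + 27556 = -1979722617/7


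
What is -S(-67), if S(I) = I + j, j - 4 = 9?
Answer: 54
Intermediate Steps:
j = 13 (j = 4 + 9 = 13)
S(I) = 13 + I (S(I) = I + 13 = 13 + I)
-S(-67) = -(13 - 67) = -1*(-54) = 54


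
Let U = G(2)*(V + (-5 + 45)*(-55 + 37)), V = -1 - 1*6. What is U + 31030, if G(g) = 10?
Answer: 23760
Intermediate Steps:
V = -7 (V = -1 - 6 = -7)
U = -7270 (U = 10*(-7 + (-5 + 45)*(-55 + 37)) = 10*(-7 + 40*(-18)) = 10*(-7 - 720) = 10*(-727) = -7270)
U + 31030 = -7270 + 31030 = 23760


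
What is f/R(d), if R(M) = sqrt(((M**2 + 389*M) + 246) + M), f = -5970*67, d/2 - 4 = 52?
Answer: -39999*sqrt(56470)/5647 ≈ -1683.2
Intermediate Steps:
d = 112 (d = 8 + 2*52 = 8 + 104 = 112)
f = -399990
R(M) = sqrt(246 + M**2 + 390*M) (R(M) = sqrt((246 + M**2 + 389*M) + M) = sqrt(246 + M**2 + 390*M))
f/R(d) = -399990/sqrt(246 + 112**2 + 390*112) = -399990/sqrt(246 + 12544 + 43680) = -399990*sqrt(56470)/56470 = -39999*sqrt(56470)/5647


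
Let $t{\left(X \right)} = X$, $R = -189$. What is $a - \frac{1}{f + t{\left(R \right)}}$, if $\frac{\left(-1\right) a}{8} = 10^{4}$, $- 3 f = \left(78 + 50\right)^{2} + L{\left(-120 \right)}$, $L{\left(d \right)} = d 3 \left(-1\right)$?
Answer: $- \frac{1384879997}{17311} \approx -80000.0$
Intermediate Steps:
$L{\left(d \right)} = - 3 d$ ($L{\left(d \right)} = 3 d \left(-1\right) = - 3 d$)
$f = - \frac{16744}{3}$ ($f = - \frac{\left(78 + 50\right)^{2} - -360}{3} = - \frac{128^{2} + 360}{3} = - \frac{16384 + 360}{3} = \left(- \frac{1}{3}\right) 16744 = - \frac{16744}{3} \approx -5581.3$)
$a = -80000$ ($a = - 8 \cdot 10^{4} = \left(-8\right) 10000 = -80000$)
$a - \frac{1}{f + t{\left(R \right)}} = -80000 - \frac{1}{- \frac{16744}{3} - 189} = -80000 - \frac{1}{- \frac{17311}{3}} = -80000 - - \frac{3}{17311} = -80000 + \frac{3}{17311} = - \frac{1384879997}{17311}$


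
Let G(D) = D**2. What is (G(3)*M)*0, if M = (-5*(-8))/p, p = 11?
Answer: 0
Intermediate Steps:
M = 40/11 (M = -5*(-8)/11 = 40*(1/11) = 40/11 ≈ 3.6364)
(G(3)*M)*0 = (3**2*(40/11))*0 = (9*(40/11))*0 = (360/11)*0 = 0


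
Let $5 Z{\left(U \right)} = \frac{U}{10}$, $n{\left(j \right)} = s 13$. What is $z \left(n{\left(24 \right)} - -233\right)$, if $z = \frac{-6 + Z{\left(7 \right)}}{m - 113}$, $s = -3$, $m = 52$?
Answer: $\frac{28421}{1525} \approx 18.637$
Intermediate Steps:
$n{\left(j \right)} = -39$ ($n{\left(j \right)} = \left(-3\right) 13 = -39$)
$Z{\left(U \right)} = \frac{U}{50}$ ($Z{\left(U \right)} = \frac{U \frac{1}{10}}{5} = \frac{\frac{1}{10} U}{5} = \frac{U}{50}$)
$z = \frac{293}{3050}$ ($z = \frac{-6 + \frac{1}{50} \cdot 7}{52 - 113} = \frac{-6 + \frac{7}{50}}{-61} = \left(- \frac{293}{50}\right) \left(- \frac{1}{61}\right) = \frac{293}{3050} \approx 0.096066$)
$z \left(n{\left(24 \right)} - -233\right) = \frac{293 \left(-39 - -233\right)}{3050} = \frac{293 \left(-39 + 233\right)}{3050} = \frac{293}{3050} \cdot 194 = \frac{28421}{1525}$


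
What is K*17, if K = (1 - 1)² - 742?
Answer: -12614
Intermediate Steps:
K = -742 (K = 0² - 742 = 0 - 742 = -742)
K*17 = -742*17 = -12614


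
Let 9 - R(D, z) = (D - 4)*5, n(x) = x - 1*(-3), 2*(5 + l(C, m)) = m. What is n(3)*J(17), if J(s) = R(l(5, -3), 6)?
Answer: 369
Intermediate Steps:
l(C, m) = -5 + m/2
n(x) = 3 + x (n(x) = x + 3 = 3 + x)
R(D, z) = 29 - 5*D (R(D, z) = 9 - (D - 4)*5 = 9 - (-4 + D)*5 = 9 - (-20 + 5*D) = 9 + (20 - 5*D) = 29 - 5*D)
J(s) = 123/2 (J(s) = 29 - 5*(-5 + (½)*(-3)) = 29 - 5*(-5 - 3/2) = 29 - 5*(-13/2) = 29 + 65/2 = 123/2)
n(3)*J(17) = (3 + 3)*(123/2) = 6*(123/2) = 369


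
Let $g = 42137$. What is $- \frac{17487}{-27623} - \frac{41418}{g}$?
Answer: $- \frac{407239695}{1163950351} \approx -0.34988$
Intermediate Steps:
$- \frac{17487}{-27623} - \frac{41418}{g} = - \frac{17487}{-27623} - \frac{41418}{42137} = \left(-17487\right) \left(- \frac{1}{27623}\right) - \frac{41418}{42137} = \frac{17487}{27623} - \frac{41418}{42137} = - \frac{407239695}{1163950351}$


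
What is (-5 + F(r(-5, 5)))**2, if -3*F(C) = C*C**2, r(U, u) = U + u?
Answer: 25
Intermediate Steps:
F(C) = -C**3/3 (F(C) = -C*C**2/3 = -C**3/3)
(-5 + F(r(-5, 5)))**2 = (-5 - (-5 + 5)**3/3)**2 = (-5 - 1/3*0**3)**2 = (-5 - 1/3*0)**2 = (-5 + 0)**2 = (-5)**2 = 25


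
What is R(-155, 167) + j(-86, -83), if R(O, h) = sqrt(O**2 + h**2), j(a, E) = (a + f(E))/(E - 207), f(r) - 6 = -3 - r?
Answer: sqrt(51914) ≈ 227.85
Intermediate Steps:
f(r) = 3 - r (f(r) = 6 + (-3 - r) = 3 - r)
j(a, E) = (3 + a - E)/(-207 + E) (j(a, E) = (a + (3 - E))/(E - 207) = (3 + a - E)/(-207 + E))
R(-155, 167) + j(-86, -83) = sqrt((-155)**2 + 167**2) + (3 - 86 - 1*(-83))/(-207 - 83) = sqrt(24025 + 27889) + (3 - 86 + 83)/(-290) = sqrt(51914) - 1/290*0 = sqrt(51914) + 0 = sqrt(51914)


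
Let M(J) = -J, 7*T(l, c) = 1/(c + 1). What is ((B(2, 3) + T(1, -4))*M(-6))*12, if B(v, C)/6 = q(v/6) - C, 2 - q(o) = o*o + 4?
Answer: -15480/7 ≈ -2211.4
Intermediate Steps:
T(l, c) = 1/(7*(1 + c)) (T(l, c) = 1/(7*(c + 1)) = 1/(7*(1 + c)))
q(o) = -2 - o² (q(o) = 2 - (o*o + 4) = 2 - (o² + 4) = 2 - (4 + o²) = 2 + (-4 - o²) = -2 - o²)
B(v, C) = -12 - 6*C - v²/6 (B(v, C) = 6*((-2 - (v/6)²) - C) = 6*((-2 - v²/36) - C) = 6*(-2 - C - v²/36) = -12 - 6*C - v²/6)
((B(2, 3) + T(1, -4))*M(-6))*12 = (((-12 - 6*3 - ⅙*2²) + 1/(7*(1 - 4)))*(-1*(-6)))*12 = (((-12 - 18 - ⅙*4) + (⅐)/(-3))*6)*12 = (((-12 - 18 - ⅔) + (⅐)*(-⅓))*6)*12 = ((-92/3 - 1/21)*6)*12 = -215/7*6*12 = -1290/7*12 = -15480/7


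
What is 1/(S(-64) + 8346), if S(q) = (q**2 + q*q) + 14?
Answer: 1/16552 ≈ 6.0416e-5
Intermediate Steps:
S(q) = 14 + 2*q**2 (S(q) = (q**2 + q**2) + 14 = 2*q**2 + 14 = 14 + 2*q**2)
1/(S(-64) + 8346) = 1/((14 + 2*(-64)**2) + 8346) = 1/((14 + 2*4096) + 8346) = 1/((14 + 8192) + 8346) = 1/(8206 + 8346) = 1/16552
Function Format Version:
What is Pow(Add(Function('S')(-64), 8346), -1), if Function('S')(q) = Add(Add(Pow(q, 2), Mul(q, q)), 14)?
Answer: Rational(1, 16552) ≈ 6.0416e-5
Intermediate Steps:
Function('S')(q) = Add(14, Mul(2, Pow(q, 2))) (Function('S')(q) = Add(Add(Pow(q, 2), Pow(q, 2)), 14) = Add(Mul(2, Pow(q, 2)), 14) = Add(14, Mul(2, Pow(q, 2))))
Pow(Add(Function('S')(-64), 8346), -1) = Pow(Add(Add(14, Mul(2, Pow(-64, 2))), 8346), -1) = Pow(Add(Add(14, Mul(2, 4096)), 8346), -1) = Pow(Add(Add(14, 8192), 8346), -1) = Pow(Add(8206, 8346), -1) = Pow(16552, -1) = Rational(1, 16552)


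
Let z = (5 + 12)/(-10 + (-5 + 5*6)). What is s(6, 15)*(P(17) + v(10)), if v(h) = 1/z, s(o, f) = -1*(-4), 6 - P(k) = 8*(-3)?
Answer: 2100/17 ≈ 123.53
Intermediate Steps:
P(k) = 30 (P(k) = 6 - 8*(-3) = 6 - 1*(-24) = 6 + 24 = 30)
s(o, f) = 4
z = 17/15 (z = 17/(-10 + (-5 + 30)) = 17/(-10 + 25) = 17/15 ≈ 1.1333)
v(h) = 15/17 (v(h) = 1/(17/15) = 15/17)
s(6, 15)*(P(17) + v(10)) = 4*(30 + 15/17) = 4*(525/17) = 2100/17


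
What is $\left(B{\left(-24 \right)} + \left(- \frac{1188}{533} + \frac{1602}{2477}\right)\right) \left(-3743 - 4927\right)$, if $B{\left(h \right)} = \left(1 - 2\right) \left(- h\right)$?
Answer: $\frac{292825729980}{1320241} \approx 2.218 \cdot 10^{5}$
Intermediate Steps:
$B{\left(h \right)} = h$ ($B{\left(h \right)} = - \left(-1\right) h = h$)
$\left(B{\left(-24 \right)} + \left(- \frac{1188}{533} + \frac{1602}{2477}\right)\right) \left(-3743 - 4927\right) = \left(-24 + \left(- \frac{1188}{533} + \frac{1602}{2477}\right)\right) \left(-3743 - 4927\right) = \left(-24 + \left(\left(-1188\right) \frac{1}{533} + 1602 \cdot \frac{1}{2477}\right)\right) \left(-8670\right) = \left(-24 + \left(- \frac{1188}{533} + \frac{1602}{2477}\right)\right) \left(-8670\right) = \left(-24 - \frac{2088810}{1320241}\right) \left(-8670\right) = \left(- \frac{33774594}{1320241}\right) \left(-8670\right) = \frac{292825729980}{1320241}$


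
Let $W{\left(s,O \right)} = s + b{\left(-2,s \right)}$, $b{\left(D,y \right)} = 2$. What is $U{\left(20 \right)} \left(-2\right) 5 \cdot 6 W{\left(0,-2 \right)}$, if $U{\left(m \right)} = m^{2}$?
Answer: $-48000$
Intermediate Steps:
$W{\left(s,O \right)} = 2 + s$ ($W{\left(s,O \right)} = s + 2 = 2 + s$)
$U{\left(20 \right)} \left(-2\right) 5 \cdot 6 W{\left(0,-2 \right)} = 20^{2} \left(-2\right) 5 \cdot 6 \left(2 + 0\right) = 400 \left(-10\right) 6 \cdot 2 = 400 \left(\left(-60\right) 2\right) = 400 \left(-120\right) = -48000$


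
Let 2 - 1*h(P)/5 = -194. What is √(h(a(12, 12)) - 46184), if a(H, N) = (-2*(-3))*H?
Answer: 2*I*√11301 ≈ 212.61*I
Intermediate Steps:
a(H, N) = 6*H
h(P) = 980 (h(P) = 10 - 5*(-194) = 10 + 970 = 980)
√(h(a(12, 12)) - 46184) = √(980 - 46184) = √(-45204) = 2*I*√11301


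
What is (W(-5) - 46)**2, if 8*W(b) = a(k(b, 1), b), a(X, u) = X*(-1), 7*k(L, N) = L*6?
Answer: 1620529/784 ≈ 2067.0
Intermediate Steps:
k(L, N) = 6*L/7 (k(L, N) = (L*6)/7 = (6*L)/7 = 6*L/7)
a(X, u) = -X
W(b) = -3*b/28 (W(b) = (-6*b/7)/8 = -3*b/28)
(W(-5) - 46)**2 = (-3/28*(-5) - 46)**2 = (15/28 - 46)**2 = (-1273/28)**2 = 1620529/784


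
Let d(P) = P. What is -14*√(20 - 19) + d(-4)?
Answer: -18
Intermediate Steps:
-14*√(20 - 19) + d(-4) = -14*√(20 - 19) - 4 = -14*√1 - 4 = -14*1 - 4 = -14 - 4 = -18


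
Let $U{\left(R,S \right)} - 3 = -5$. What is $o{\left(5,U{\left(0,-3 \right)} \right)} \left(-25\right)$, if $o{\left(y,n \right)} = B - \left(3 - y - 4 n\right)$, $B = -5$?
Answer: $275$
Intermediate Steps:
$U{\left(R,S \right)} = -2$ ($U{\left(R,S \right)} = 3 - 5 = -2$)
$o{\left(y,n \right)} = -8 + y + 4 n$ ($o{\left(y,n \right)} = -5 - \left(3 - y - 4 n\right) = -5 + \left(-3 + y + 4 n\right) = -8 + y + 4 n$)
$o{\left(5,U{\left(0,-3 \right)} \right)} \left(-25\right) = \left(-8 + 5 + 4 \left(-2\right)\right) \left(-25\right) = \left(-8 + 5 - 8\right) \left(-25\right) = \left(-11\right) \left(-25\right) = 275$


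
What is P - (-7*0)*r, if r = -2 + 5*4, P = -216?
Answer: -216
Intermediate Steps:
r = 18 (r = -2 + 20 = 18)
P - (-7*0)*r = -216 - (-7*0)*18 = -216 - 0*18 = -216 - 1*0 = -216 + 0 = -216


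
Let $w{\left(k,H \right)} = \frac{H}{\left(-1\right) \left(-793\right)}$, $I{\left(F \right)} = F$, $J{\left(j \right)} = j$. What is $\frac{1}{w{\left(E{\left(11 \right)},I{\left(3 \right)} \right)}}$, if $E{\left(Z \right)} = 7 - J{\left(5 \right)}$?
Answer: $\frac{793}{3} \approx 264.33$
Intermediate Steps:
$E{\left(Z \right)} = 2$ ($E{\left(Z \right)} = 7 - 5 = 2$)
$w{\left(k,H \right)} = \frac{H}{793}$
$\frac{1}{w{\left(E{\left(11 \right)},I{\left(3 \right)} \right)}} = \frac{1}{\frac{1}{793} \cdot 3} = \frac{1}{\frac{3}{793}} = \frac{793}{3}$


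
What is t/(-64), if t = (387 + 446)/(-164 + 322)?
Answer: -833/10112 ≈ -0.082377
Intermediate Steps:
t = 833/158 ≈ 5.2722
t/(-64) = (833/158)/(-64) = (833/158)*(-1/64) = -833/10112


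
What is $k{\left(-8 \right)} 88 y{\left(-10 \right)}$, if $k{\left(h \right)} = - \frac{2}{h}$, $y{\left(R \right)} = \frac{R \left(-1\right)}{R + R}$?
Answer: $-11$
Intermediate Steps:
$y{\left(R \right)} = - \frac{1}{2}$ ($y{\left(R \right)} = \frac{\left(-1\right) R}{2 R} = - R \frac{1}{2 R} = - \frac{1}{2}$)
$k{\left(-8 \right)} 88 y{\left(-10 \right)} = - \frac{2}{-8} \cdot 88 \left(- \frac{1}{2}\right) = \left(-2\right) \left(- \frac{1}{8}\right) 88 \left(- \frac{1}{2}\right) = \frac{1}{4} \cdot 88 \left(- \frac{1}{2}\right) = 22 \left(- \frac{1}{2}\right) = -11$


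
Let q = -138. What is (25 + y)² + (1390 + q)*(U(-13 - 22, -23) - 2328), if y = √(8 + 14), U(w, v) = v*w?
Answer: -1906149 + 50*√22 ≈ -1.9059e+6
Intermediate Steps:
y = √22 ≈ 4.6904
(25 + y)² + (1390 + q)*(U(-13 - 22, -23) - 2328) = (25 + √22)² + (1390 - 138)*(-23*(-13 - 22) - 2328) = (25 + √22)² + 1252*(-23*(-35) - 2328) = (25 + √22)² + 1252*(805 - 2328) = (25 + √22)² + 1252*(-1523) = (25 + √22)² - 1906796 = -1906796 + (25 + √22)²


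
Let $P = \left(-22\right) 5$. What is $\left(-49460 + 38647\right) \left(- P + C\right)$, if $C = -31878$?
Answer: $343507384$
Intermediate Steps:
$P = -110$
$\left(-49460 + 38647\right) \left(- P + C\right) = \left(-49460 + 38647\right) \left(\left(-1\right) \left(-110\right) - 31878\right) = - 10813 \left(110 - 31878\right) = \left(-10813\right) \left(-31768\right) = 343507384$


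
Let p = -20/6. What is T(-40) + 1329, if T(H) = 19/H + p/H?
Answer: 159433/120 ≈ 1328.6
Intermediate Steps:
p = -10/3 (p = -20*⅙ = -10/3 ≈ -3.3333)
T(H) = 47/(3*H) (T(H) = 19/H - 10/(3*H) = 47/(3*H))
T(-40) + 1329 = (47/3)/(-40) + 1329 = (47/3)*(-1/40) + 1329 = -47/120 + 1329 = 159433/120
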